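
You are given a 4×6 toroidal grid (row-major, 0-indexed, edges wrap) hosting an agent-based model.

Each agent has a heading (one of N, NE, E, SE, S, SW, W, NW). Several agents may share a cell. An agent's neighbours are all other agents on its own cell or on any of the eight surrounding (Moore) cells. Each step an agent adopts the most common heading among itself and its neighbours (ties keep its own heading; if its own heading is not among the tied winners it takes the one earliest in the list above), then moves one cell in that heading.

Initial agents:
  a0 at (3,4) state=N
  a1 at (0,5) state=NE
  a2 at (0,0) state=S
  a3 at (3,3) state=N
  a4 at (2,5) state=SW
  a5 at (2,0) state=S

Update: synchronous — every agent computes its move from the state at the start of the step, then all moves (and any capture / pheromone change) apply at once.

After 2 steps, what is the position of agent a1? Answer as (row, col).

(2, 1)

t=1: a0@(2,4):N a1@(3,0):NE a2@(1,0):S a3@(2,3):N a4@(3,4):SW a5@(3,0):S
t=2: a0@(1,4):N a1@(2,1):NE a2@(2,0):S a3@(1,3):N a4@(2,4):N a5@(0,0):S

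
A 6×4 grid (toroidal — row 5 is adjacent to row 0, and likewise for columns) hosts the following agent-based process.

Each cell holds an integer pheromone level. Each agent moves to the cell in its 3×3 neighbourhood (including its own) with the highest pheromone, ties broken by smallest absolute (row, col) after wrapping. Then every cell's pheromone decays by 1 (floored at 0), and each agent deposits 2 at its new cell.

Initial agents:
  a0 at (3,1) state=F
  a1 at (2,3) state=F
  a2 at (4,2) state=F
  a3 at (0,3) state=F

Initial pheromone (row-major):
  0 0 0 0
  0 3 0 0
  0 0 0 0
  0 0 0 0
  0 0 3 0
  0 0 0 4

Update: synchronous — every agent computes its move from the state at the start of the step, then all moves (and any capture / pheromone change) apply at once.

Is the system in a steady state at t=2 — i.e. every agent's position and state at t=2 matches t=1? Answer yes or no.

t=1: a0@(4,2) a1@(1,0) a2@(5,3) a3@(5,3) | pheromone: 0 0 0 0 / 2 2 0 0 / 0 0 0 0 / 0 0 0 0 / 0 0 4 0 / 0 0 0 7
t=2: a0@(5,3) a1@(1,0) a2@(5,3) a3@(5,3) | pheromone: 0 0 0 0 / 3 1 0 0 / 0 0 0 0 / 0 0 0 0 / 0 0 3 0 / 0 0 0 12

no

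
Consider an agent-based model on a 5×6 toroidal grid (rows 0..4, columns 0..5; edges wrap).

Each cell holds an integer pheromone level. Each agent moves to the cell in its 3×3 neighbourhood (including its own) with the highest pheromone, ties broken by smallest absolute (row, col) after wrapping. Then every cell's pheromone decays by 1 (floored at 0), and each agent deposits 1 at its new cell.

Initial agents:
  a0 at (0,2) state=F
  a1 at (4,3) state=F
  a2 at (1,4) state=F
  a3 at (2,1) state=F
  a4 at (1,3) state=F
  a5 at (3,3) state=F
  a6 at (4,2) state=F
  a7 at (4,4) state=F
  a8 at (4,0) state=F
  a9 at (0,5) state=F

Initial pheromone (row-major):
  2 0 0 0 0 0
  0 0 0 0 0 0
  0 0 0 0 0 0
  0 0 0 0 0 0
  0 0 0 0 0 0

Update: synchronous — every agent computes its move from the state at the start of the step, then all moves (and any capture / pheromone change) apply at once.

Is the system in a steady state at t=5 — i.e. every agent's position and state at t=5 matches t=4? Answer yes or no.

yes

t=1: a0@(0,1) a1@(0,2) a2@(0,3) a3@(1,0) a4@(0,2) a5@(2,2) a6@(0,1) a7@(0,3) a8@(0,0) a9@(0,0) | pheromone: 3 2 2 2 0 0 / 1 0 0 0 0 0 / 0 0 1 0 0 0 / 0 0 0 0 0 0 / 0 0 0 0 0 0
t=2: a0@(0,0) a1@(0,1) a2@(0,2) a3@(0,0) a4@(0,1) a5@(2,2) a6@(0,0) a7@(0,2) a8@(0,0) a9@(0,0) | pheromone: 7 3 3 1 0 0 / 0 0 0 0 0 0 / 0 0 1 0 0 0 / 0 0 0 0 0 0 / 0 0 0 0 0 0
t=3: a0@(0,0) a1@(0,0) a2@(0,1) a3@(0,0) a4@(0,0) a5@(2,2) a6@(0,0) a7@(0,1) a8@(0,0) a9@(0,0) | pheromone: 13 4 2 0 0 0 / 0 0 0 0 0 0 / 0 0 1 0 0 0 / 0 0 0 0 0 0 / 0 0 0 0 0 0
t=4: a0@(0,0) a1@(0,0) a2@(0,0) a3@(0,0) a4@(0,0) a5@(2,2) a6@(0,0) a7@(0,0) a8@(0,0) a9@(0,0) | pheromone: 21 3 1 0 0 0 / 0 0 0 0 0 0 / 0 0 1 0 0 0 / 0 0 0 0 0 0 / 0 0 0 0 0 0
t=5: a0@(0,0) a1@(0,0) a2@(0,0) a3@(0,0) a4@(0,0) a5@(2,2) a6@(0,0) a7@(0,0) a8@(0,0) a9@(0,0) | pheromone: 29 2 0 0 0 0 / 0 0 0 0 0 0 / 0 0 1 0 0 0 / 0 0 0 0 0 0 / 0 0 0 0 0 0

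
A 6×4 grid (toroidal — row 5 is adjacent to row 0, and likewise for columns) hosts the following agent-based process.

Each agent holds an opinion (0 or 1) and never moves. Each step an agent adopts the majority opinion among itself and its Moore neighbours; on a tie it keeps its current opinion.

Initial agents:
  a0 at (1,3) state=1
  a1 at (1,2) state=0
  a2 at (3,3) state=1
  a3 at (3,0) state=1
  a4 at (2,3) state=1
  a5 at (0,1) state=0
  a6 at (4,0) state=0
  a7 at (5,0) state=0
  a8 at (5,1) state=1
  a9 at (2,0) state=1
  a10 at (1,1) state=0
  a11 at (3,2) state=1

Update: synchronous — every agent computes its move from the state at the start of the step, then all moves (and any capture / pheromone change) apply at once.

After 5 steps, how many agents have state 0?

5

t=1: a0@(1,3):1 a1@(1,2):0 a2@(3,3):1 a3@(3,0):1 a4@(2,3):1 a5@(0,1):0 a6@(4,0):1 a7@(5,0):0 a8@(5,1):0 a9@(2,0):1 a10@(1,1):0 a11@(3,2):1
t=2: (unchanged — steady state)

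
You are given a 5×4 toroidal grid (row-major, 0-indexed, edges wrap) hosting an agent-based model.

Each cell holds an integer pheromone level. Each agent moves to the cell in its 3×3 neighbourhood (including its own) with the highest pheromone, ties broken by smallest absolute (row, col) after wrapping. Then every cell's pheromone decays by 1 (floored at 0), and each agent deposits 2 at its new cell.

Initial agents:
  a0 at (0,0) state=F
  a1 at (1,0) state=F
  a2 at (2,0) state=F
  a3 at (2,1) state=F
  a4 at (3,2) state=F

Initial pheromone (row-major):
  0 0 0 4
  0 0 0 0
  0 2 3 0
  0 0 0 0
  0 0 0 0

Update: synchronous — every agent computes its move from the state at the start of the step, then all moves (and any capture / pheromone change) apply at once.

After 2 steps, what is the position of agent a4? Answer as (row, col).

(2, 2)

t=1: a0@(0,3) a1@(0,3) a2@(2,1) a3@(2,2) a4@(2,2) | pheromone: 0 0 0 7 / 0 0 0 0 / 0 3 6 0 / 0 0 0 0 / 0 0 0 0
t=2: a0@(0,3) a1@(0,3) a2@(2,2) a3@(2,2) a4@(2,2) | pheromone: 0 0 0 10 / 0 0 0 0 / 0 2 11 0 / 0 0 0 0 / 0 0 0 0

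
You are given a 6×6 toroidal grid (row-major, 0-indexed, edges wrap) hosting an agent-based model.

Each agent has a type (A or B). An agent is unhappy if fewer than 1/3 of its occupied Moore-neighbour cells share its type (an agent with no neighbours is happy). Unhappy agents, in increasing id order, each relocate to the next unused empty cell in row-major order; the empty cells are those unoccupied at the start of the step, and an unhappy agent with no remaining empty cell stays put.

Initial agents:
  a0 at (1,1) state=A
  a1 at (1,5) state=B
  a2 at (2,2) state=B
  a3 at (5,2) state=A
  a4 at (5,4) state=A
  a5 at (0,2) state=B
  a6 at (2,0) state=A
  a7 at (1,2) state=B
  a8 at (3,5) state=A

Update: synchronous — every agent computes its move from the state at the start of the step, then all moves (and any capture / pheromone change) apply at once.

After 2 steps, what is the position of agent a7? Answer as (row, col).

t=1: a0@(0,0):A a1@(0,1):B a2@(2,2):B a3@(0,3):A a4@(5,4):A a5@(0,2):B a6@(2,0):A a7@(1,2):B a8@(3,5):A
t=2: a0@(0,4):A a1@(0,1):B a2@(2,2):B a3@(0,3):A a4@(5,4):A a5@(0,2):B a6@(2,0):A a7@(1,2):B a8@(3,5):A

(1, 2)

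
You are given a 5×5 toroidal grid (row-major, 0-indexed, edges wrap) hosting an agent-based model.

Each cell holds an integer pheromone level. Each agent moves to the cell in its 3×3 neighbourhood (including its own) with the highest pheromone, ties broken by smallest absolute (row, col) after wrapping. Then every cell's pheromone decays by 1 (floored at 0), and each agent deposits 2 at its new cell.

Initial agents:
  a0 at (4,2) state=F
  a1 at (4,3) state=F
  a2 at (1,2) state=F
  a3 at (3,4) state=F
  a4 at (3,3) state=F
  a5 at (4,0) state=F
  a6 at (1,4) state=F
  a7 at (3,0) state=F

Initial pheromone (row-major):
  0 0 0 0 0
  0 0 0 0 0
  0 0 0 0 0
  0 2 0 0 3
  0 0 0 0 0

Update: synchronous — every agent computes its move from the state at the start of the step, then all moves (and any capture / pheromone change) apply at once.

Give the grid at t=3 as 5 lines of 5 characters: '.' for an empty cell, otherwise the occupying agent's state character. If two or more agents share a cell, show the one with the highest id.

t=1: a0@(3,1) a1@(3,4) a2@(0,1) a3@(3,4) a4@(3,4) a5@(3,4) a6@(0,0) a7@(3,4) | pheromone: 2 2 0 0 0 / 0 0 0 0 0 / 0 0 0 0 0 / 0 3 0 0 12 / 0 0 0 0 0
t=2: a0@(3,1) a1@(3,4) a2@(0,0) a3@(3,4) a4@(3,4) a5@(3,4) a6@(0,0) a7@(3,4) | pheromone: 5 1 0 0 0 / 0 0 0 0 0 / 0 0 0 0 0 / 0 4 0 0 21 / 0 0 0 0 0
t=3: a0@(3,1) a1@(3,4) a2@(0,0) a3@(3,4) a4@(3,4) a5@(3,4) a6@(0,0) a7@(3,4) | pheromone: 8 0 0 0 0 / 0 0 0 0 0 / 0 0 0 0 0 / 0 5 0 0 30 / 0 0 0 0 0

F....
.....
.....
.F..F
.....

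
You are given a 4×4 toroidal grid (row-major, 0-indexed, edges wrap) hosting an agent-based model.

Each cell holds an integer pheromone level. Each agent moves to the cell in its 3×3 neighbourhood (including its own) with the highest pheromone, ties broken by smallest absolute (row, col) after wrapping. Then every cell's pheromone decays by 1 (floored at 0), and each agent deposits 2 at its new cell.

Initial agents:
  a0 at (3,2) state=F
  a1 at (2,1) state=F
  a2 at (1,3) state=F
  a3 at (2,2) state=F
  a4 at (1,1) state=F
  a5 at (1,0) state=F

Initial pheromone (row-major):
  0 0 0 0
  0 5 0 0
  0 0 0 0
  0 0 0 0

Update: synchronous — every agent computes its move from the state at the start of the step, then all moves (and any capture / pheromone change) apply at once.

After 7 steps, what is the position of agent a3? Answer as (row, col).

t=1: a0@(0,1) a1@(1,1) a2@(0,0) a3@(1,1) a4@(1,1) a5@(1,1) | pheromone: 2 2 0 0 / 0 12 0 0 / 0 0 0 0 / 0 0 0 0
t=2: a0@(1,1) a1@(1,1) a2@(1,1) a3@(1,1) a4@(1,1) a5@(1,1) | pheromone: 1 1 0 0 / 0 23 0 0 / 0 0 0 0 / 0 0 0 0
t=3: a0@(1,1) a1@(1,1) a2@(1,1) a3@(1,1) a4@(1,1) a5@(1,1) | pheromone: 0 0 0 0 / 0 34 0 0 / 0 0 0 0 / 0 0 0 0
t=4: a0@(1,1) a1@(1,1) a2@(1,1) a3@(1,1) a4@(1,1) a5@(1,1) | pheromone: 0 0 0 0 / 0 45 0 0 / 0 0 0 0 / 0 0 0 0
t=5: a0@(1,1) a1@(1,1) a2@(1,1) a3@(1,1) a4@(1,1) a5@(1,1) | pheromone: 0 0 0 0 / 0 56 0 0 / 0 0 0 0 / 0 0 0 0
t=6: a0@(1,1) a1@(1,1) a2@(1,1) a3@(1,1) a4@(1,1) a5@(1,1) | pheromone: 0 0 0 0 / 0 67 0 0 / 0 0 0 0 / 0 0 0 0
t=7: a0@(1,1) a1@(1,1) a2@(1,1) a3@(1,1) a4@(1,1) a5@(1,1) | pheromone: 0 0 0 0 / 0 78 0 0 / 0 0 0 0 / 0 0 0 0

(1, 1)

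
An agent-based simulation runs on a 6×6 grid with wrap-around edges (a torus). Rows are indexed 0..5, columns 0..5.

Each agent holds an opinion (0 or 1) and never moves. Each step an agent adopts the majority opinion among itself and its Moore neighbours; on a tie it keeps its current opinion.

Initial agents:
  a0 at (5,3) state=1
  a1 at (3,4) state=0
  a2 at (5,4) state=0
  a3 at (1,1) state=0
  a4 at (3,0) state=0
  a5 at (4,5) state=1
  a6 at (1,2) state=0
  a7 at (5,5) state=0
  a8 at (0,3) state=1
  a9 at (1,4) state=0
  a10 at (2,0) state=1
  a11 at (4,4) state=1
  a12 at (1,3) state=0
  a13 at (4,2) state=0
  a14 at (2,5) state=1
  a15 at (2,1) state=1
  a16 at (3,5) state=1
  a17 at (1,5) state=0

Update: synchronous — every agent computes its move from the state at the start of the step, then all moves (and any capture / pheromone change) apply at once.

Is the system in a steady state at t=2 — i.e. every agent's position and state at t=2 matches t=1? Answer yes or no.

no

t=1: a0@(5,3):1 a1@(3,4):1 a2@(5,4):1 a3@(1,1):0 a4@(3,0):1 a5@(4,5):0 a6@(1,2):0 a7@(5,5):0 a8@(0,3):0 a9@(1,4):0 a10@(2,0):1 a11@(4,4):1 a12@(1,3):0 a13@(4,2):0 a14@(2,5):0 a15@(2,1):0 a16@(3,5):1 a17@(1,5):0
t=2: a0@(5,3):1 a1@(3,4):1 a2@(5,4):1 a3@(1,1):0 a4@(3,0):1 a5@(4,5):1 a6@(1,2):0 a7@(5,5):0 a8@(0,3):0 a9@(1,4):0 a10@(2,0):0 a11@(4,4):1 a12@(1,3):0 a13@(4,2):0 a14@(2,5):1 a15@(2,1):0 a16@(3,5):1 a17@(1,5):0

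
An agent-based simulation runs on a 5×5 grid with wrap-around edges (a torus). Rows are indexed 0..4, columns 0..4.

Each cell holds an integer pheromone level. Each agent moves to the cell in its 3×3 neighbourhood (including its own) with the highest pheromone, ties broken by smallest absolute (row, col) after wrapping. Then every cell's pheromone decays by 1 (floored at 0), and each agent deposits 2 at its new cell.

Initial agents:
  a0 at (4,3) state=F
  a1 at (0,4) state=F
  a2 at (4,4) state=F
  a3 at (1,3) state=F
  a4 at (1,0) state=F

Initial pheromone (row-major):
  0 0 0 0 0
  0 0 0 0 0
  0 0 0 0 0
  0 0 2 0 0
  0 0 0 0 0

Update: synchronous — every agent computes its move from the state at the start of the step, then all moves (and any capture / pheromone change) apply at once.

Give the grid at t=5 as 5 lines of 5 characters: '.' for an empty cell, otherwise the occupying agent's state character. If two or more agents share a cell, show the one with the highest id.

F.F..
.....
.....
..F..
.....

t=1: a0@(3,2) a1@(0,0) a2@(0,0) a3@(0,2) a4@(0,0) | pheromone: 6 0 2 0 0 / 0 0 0 0 0 / 0 0 0 0 0 / 0 0 3 0 0 / 0 0 0 0 0
t=2: a0@(3,2) a1@(0,0) a2@(0,0) a3@(0,2) a4@(0,0) | pheromone: 11 0 3 0 0 / 0 0 0 0 0 / 0 0 0 0 0 / 0 0 4 0 0 / 0 0 0 0 0
t=3: a0@(3,2) a1@(0,0) a2@(0,0) a3@(0,2) a4@(0,0) | pheromone: 16 0 4 0 0 / 0 0 0 0 0 / 0 0 0 0 0 / 0 0 5 0 0 / 0 0 0 0 0
t=4: a0@(3,2) a1@(0,0) a2@(0,0) a3@(0,2) a4@(0,0) | pheromone: 21 0 5 0 0 / 0 0 0 0 0 / 0 0 0 0 0 / 0 0 6 0 0 / 0 0 0 0 0
t=5: a0@(3,2) a1@(0,0) a2@(0,0) a3@(0,2) a4@(0,0) | pheromone: 26 0 6 0 0 / 0 0 0 0 0 / 0 0 0 0 0 / 0 0 7 0 0 / 0 0 0 0 0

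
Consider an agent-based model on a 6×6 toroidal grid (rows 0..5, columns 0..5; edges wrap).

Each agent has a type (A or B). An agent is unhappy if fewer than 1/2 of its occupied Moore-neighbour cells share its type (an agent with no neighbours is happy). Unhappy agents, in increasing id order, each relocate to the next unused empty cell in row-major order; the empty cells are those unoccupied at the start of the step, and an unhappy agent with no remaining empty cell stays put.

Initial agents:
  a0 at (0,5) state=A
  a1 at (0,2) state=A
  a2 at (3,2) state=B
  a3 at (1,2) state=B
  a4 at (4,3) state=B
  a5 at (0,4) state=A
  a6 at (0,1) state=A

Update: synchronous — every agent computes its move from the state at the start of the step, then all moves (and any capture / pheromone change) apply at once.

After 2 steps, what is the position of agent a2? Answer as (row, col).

(3, 2)

t=1: a0@(0,5):A a1@(0,2):A a2@(3,2):B a3@(0,0):B a4@(4,3):B a5@(0,4):A a6@(0,1):A
t=2: a0@(0,5):A a1@(0,2):A a2@(3,2):B a3@(0,3):B a4@(4,3):B a5@(0,4):A a6@(0,1):A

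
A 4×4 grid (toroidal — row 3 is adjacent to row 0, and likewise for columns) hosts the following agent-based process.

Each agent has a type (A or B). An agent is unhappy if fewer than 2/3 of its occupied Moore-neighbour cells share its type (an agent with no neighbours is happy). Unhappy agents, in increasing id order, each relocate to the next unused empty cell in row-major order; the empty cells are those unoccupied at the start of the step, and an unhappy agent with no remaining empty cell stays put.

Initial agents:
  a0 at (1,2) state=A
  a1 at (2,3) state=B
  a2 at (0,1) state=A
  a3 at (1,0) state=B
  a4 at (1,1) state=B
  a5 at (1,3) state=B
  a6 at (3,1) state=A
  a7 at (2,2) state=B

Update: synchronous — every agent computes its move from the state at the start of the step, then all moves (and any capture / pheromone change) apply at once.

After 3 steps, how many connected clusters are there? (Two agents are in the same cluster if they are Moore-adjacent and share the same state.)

t=1: a0@(0,0):A a1@(2,3):B a2@(0,2):A a3@(1,0):B a4@(0,3):B a5@(1,3):B a6@(2,0):A a7@(2,1):B
t=2: a0@(0,1):A a1@(2,3):B a2@(1,1):A a3@(1,0):B a4@(1,2):B a5@(2,2):B a6@(3,0):A a7@(3,1):B
t=3: a0@(0,0):A a1@(2,3):B a2@(0,2):A a3@(0,3):B a4@(1,3):B a5@(2,2):B a6@(2,0):A a7@(2,1):B

4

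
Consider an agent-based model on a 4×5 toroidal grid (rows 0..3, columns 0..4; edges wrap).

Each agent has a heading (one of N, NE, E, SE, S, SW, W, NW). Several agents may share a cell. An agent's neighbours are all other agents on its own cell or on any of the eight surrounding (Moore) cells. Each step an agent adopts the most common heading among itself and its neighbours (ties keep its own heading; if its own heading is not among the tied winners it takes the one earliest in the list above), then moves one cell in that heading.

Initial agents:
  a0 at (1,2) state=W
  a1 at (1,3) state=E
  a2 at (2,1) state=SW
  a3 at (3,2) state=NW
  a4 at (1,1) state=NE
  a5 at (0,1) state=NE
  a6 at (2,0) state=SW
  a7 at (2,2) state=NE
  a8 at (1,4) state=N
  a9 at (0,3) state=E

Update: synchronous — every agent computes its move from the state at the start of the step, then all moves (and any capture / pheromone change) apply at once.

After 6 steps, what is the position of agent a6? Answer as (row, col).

(0, 2)

t=1: a0@(0,3):NE a1@(1,4):E a2@(3,0):SW a3@(2,3):NE a4@(0,2):NE a5@(3,2):NE a6@(3,4):SW a7@(1,3):NE a8@(1,0):E a9@(0,4):E
t=2: a0@(3,4):NE a1@(1,0):E a2@(0,4):SW a3@(1,4):NE a4@(3,3):NE a5@(2,3):NE a6@(0,3):SW a7@(0,4):NE a8@(1,1):E a9@(0,0):E
t=3: a0@(2,0):NE a1@(1,1):E a2@(3,0):NE a3@(0,0):NE a4@(2,4):NE a5@(1,4):NE a6@(3,4):NE a7@(3,0):NE a8@(1,2):E a9@(0,1):E
t=4: a0@(1,1):NE a1@(1,2):E a2@(2,1):NE a3@(3,1):NE a4@(1,0):NE a5@(0,0):NE a6@(2,0):NE a7@(2,1):NE a8@(1,3):E a9@(0,2):E
t=5: a0@(0,2):NE a1@(1,3):E a2@(1,2):NE a3@(2,2):NE a4@(0,1):NE a5@(3,1):NE a6@(1,1):NE a7@(1,2):NE a8@(1,4):E a9@(0,3):E
t=6: a0@(3,3):NE a1@(0,4):NE a2@(0,3):NE a3@(1,3):NE a4@(3,2):NE a5@(2,2):NE a6@(0,2):NE a7@(0,3):NE a8@(1,0):E a9@(0,4):E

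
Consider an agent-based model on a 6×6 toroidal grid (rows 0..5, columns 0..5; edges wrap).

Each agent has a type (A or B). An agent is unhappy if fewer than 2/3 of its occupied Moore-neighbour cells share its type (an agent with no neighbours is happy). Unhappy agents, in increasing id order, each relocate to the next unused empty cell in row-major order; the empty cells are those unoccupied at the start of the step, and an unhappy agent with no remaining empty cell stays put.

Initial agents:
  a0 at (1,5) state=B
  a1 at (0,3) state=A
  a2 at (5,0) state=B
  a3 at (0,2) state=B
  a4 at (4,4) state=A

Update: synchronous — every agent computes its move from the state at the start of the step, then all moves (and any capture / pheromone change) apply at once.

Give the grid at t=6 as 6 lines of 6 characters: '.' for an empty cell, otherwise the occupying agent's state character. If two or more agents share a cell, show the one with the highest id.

t=1: a0@(1,5):B a1@(0,0):A a2@(5,0):B a3@(0,1):B a4@(4,4):A
t=2: a0@(0,2):B a1@(0,3):A a2@(0,4):B a3@(0,5):B a4@(4,4):A
t=3: a0@(0,0):B a1@(0,1):A a2@(1,0):B a3@(0,5):B a4@(4,4):A
t=4: a0@(0,0):B a1@(0,2):A a2@(1,0):B a3@(0,5):B a4@(4,4):A
t=5: (unchanged — steady state)

B.A..B
B.....
......
......
....A.
......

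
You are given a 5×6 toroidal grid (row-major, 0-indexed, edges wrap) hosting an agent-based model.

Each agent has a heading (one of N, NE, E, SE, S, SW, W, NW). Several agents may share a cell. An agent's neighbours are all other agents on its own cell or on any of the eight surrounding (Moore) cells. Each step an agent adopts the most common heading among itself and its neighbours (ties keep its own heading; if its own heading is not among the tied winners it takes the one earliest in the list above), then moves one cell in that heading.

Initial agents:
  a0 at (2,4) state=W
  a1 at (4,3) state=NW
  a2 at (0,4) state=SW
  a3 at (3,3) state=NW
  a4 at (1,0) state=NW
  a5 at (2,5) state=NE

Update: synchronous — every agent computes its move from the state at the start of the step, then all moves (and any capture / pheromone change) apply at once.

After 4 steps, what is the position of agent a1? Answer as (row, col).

(0, 5)

t=1: a0@(2,3):W a1@(3,2):NW a2@(1,3):SW a3@(2,2):NW a4@(0,5):NW a5@(1,0):NE
t=2: a0@(1,2):NW a1@(2,1):NW a2@(2,2):SW a3@(1,1):NW a4@(4,4):NW a5@(0,1):NE
t=3: a0@(0,1):NW a1@(1,0):NW a2@(1,1):NW a3@(0,0):NW a4@(3,3):NW a5@(4,0):NW
t=4: a0@(4,0):NW a1@(0,5):NW a2@(0,0):NW a3@(4,5):NW a4@(2,2):NW a5@(3,5):NW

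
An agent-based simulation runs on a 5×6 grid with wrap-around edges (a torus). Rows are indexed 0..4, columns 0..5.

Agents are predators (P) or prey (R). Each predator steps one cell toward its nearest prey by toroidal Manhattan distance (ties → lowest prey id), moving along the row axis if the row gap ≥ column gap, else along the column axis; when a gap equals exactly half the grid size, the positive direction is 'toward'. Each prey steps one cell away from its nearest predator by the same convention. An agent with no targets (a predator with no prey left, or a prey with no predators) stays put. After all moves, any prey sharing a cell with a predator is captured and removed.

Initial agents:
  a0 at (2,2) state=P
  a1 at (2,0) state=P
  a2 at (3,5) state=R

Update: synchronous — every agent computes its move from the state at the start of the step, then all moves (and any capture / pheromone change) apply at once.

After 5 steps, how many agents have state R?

t=1: a0@(2,3):P a1@(3,0):P a2@(4,5):R
t=2: a0@(3,3):P a1@(4,0):P a2@(0,5):R
t=3: a0@(4,3):P a1@(0,0):P a2@(1,5):R
t=4: a0@(0,3):P a1@(1,0):P a2@(2,5):R
t=5: a0@(1,3):P a1@(2,0):P a2@(3,5):R

1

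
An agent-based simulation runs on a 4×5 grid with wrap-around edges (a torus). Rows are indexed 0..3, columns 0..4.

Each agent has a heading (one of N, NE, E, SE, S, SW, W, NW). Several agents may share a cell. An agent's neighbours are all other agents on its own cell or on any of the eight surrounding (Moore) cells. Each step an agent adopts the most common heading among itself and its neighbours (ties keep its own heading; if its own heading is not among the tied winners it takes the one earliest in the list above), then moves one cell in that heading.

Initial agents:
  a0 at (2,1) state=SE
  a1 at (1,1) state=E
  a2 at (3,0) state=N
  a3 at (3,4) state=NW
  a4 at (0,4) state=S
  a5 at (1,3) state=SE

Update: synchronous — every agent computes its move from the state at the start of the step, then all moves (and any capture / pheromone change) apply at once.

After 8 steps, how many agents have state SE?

t=1: a0@(3,2):SE a1@(1,2):E a2@(2,0):N a3@(2,3):NW a4@(1,4):S a5@(2,4):SE
t=2: a0@(0,3):SE a1@(1,3):E a2@(1,0):N a3@(3,4):SE a4@(2,4):S a5@(3,0):SE
t=3: a0@(1,4):SE a1@(1,4):E a2@(0,0):N a3@(0,0):SE a4@(3,0):SE a5@(0,1):SE
t=4: a0@(2,0):SE a1@(2,0):SE a2@(1,1):SE a3@(1,1):SE a4@(0,1):SE a5@(1,2):SE
t=5: a0@(3,1):SE a1@(3,1):SE a2@(2,2):SE a3@(2,2):SE a4@(1,2):SE a5@(2,3):SE
t=6: a0@(0,2):SE a1@(0,2):SE a2@(3,3):SE a3@(3,3):SE a4@(2,3):SE a5@(3,4):SE
t=7: a0@(1,3):SE a1@(1,3):SE a2@(0,4):SE a3@(0,4):SE a4@(3,4):SE a5@(0,0):SE
t=8: a0@(2,4):SE a1@(2,4):SE a2@(1,0):SE a3@(1,0):SE a4@(0,0):SE a5@(1,1):SE

6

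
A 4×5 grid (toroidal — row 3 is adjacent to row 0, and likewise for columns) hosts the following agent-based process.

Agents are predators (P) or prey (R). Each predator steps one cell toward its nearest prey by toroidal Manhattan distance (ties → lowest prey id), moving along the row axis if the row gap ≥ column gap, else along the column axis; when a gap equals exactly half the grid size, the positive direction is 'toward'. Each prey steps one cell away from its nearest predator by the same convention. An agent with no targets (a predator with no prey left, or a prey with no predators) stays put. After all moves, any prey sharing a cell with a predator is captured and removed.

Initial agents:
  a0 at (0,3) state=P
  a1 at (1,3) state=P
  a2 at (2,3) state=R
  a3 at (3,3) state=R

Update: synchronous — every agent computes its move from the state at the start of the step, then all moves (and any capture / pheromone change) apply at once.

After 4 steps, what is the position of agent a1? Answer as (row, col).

(2, 3)

t=1: a0@(3,3):P a1@(2,3):P
t=2: (unchanged — steady state)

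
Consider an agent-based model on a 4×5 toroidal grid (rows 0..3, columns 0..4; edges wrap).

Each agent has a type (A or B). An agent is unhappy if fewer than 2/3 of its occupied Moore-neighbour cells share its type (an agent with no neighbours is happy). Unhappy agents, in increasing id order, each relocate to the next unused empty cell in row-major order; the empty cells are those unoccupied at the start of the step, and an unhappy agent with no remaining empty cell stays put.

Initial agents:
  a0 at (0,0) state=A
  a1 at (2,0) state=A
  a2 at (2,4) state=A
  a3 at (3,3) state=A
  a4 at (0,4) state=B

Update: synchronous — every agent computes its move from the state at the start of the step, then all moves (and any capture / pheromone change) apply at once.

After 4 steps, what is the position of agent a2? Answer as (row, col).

t=1: a0@(0,1):A a1@(2,0):A a2@(2,4):A a3@(0,2):A a4@(0,3):B
t=2: a0@(0,1):A a1@(2,0):A a2@(2,4):A a3@(0,0):A a4@(0,4):B
t=3: a0@(0,1):A a1@(2,0):A a2@(2,4):A a3@(0,2):A a4@(0,3):B
t=4: a0@(0,1):A a1@(2,0):A a2@(2,4):A a3@(0,0):A a4@(0,4):B

(2, 4)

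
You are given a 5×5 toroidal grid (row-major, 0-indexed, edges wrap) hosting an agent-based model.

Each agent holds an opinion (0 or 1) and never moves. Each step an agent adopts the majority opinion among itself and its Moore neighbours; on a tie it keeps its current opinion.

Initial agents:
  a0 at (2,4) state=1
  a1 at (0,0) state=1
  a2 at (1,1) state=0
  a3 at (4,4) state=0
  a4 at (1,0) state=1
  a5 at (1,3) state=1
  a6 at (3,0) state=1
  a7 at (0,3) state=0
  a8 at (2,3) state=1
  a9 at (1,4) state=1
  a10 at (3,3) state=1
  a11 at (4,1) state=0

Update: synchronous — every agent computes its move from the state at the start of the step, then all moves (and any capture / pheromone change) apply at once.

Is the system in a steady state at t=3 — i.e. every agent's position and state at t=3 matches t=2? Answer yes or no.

yes

t=1: a0@(2,4):1 a1@(0,0):1 a2@(1,1):1 a3@(4,4):1 a4@(1,0):1 a5@(1,3):1 a6@(3,0):1 a7@(0,3):0 a8@(2,3):1 a9@(1,4):1 a10@(3,3):1 a11@(4,1):1
t=2: a0@(2,4):1 a1@(0,0):1 a2@(1,1):1 a3@(4,4):1 a4@(1,0):1 a5@(1,3):1 a6@(3,0):1 a7@(0,3):1 a8@(2,3):1 a9@(1,4):1 a10@(3,3):1 a11@(4,1):1
t=3: (unchanged — steady state)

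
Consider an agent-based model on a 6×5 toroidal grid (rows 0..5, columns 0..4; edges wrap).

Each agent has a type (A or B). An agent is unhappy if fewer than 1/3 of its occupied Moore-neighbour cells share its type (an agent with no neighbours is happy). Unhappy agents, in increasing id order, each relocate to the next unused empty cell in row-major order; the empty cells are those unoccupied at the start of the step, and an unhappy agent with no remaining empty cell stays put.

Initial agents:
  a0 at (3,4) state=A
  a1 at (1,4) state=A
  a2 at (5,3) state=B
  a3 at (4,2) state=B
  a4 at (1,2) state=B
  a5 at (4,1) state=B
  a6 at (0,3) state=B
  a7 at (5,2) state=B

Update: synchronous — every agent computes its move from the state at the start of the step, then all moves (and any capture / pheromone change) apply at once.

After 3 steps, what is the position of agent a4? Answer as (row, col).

(1, 2)

t=1: a0@(3,4):A a1@(0,0):A a2@(5,3):B a3@(4,2):B a4@(1,2):B a5@(4,1):B a6@(0,3):B a7@(5,2):B
t=2: (unchanged — steady state)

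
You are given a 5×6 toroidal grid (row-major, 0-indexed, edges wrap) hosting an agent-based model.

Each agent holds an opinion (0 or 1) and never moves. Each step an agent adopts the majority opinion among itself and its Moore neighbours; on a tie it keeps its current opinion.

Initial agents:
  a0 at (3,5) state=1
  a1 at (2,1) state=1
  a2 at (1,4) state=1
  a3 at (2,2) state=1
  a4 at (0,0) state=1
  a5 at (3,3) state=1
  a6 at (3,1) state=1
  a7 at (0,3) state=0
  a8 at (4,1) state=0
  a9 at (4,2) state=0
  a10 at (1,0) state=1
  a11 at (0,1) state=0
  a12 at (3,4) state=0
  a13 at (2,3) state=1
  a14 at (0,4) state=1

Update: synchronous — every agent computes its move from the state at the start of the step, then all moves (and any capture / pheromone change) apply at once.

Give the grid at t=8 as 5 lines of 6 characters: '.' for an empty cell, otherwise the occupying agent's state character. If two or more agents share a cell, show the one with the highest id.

t=1: a0@(3,5):1 a1@(2,1):1 a2@(1,4):1 a3@(2,2):1 a4@(0,0):1 a5@(3,3):1 a6@(3,1):1 a7@(0,3):0 a8@(4,1):0 a9@(4,2):0 a10@(1,0):1 a11@(0,1):0 a12@(3,4):1 a13@(2,3):1 a14@(0,4):1
t=2: (unchanged — steady state)

10.01.
1...1.
.111..
.1.111
.00...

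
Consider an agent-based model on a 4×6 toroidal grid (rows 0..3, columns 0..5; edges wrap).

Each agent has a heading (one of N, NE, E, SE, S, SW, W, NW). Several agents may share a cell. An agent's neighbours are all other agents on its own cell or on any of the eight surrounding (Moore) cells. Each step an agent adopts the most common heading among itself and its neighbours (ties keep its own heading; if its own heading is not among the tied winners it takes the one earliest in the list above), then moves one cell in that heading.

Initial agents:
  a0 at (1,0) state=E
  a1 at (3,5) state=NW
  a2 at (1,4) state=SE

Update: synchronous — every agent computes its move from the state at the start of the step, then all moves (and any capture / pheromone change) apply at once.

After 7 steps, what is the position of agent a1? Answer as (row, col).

t=1: a0@(1,1):E a1@(2,4):NW a2@(2,5):SE
t=2: a0@(1,2):E a1@(1,3):NW a2@(3,0):SE
t=3: a0@(1,3):E a1@(0,2):NW a2@(0,1):SE
t=4: a0@(1,4):E a1@(3,1):NW a2@(1,2):SE
t=5: a0@(1,5):E a1@(2,0):NW a2@(2,3):SE
t=6: a0@(1,0):E a1@(1,5):NW a2@(3,4):SE
t=7: a0@(1,1):E a1@(0,4):NW a2@(0,5):SE

(0, 4)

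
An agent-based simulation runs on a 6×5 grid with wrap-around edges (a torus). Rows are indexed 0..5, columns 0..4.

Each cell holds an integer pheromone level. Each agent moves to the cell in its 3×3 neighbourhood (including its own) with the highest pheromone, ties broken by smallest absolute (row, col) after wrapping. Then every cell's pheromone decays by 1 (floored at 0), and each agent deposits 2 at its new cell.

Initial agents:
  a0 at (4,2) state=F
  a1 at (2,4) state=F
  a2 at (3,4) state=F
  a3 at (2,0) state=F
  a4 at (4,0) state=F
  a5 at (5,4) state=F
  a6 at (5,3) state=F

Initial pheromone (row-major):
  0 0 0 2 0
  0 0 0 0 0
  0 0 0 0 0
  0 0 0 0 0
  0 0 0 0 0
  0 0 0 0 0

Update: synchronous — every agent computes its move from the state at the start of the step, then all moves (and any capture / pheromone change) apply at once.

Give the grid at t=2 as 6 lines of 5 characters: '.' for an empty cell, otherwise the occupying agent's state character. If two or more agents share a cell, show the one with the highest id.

...F.
F....
F....
.....
.....
.....

t=1: a0@(3,1) a1@(1,0) a2@(2,0) a3@(1,0) a4@(3,0) a5@(0,3) a6@(0,3) | pheromone: 0 0 0 5 0 / 4 0 0 0 0 / 2 0 0 0 0 / 2 2 0 0 0 / 0 0 0 0 0 / 0 0 0 0 0
t=2: a0@(2,0) a1@(1,0) a2@(1,0) a3@(1,0) a4@(2,0) a5@(0,3) a6@(0,3) | pheromone: 0 0 0 8 0 / 9 0 0 0 0 / 5 0 0 0 0 / 1 1 0 0 0 / 0 0 0 0 0 / 0 0 0 0 0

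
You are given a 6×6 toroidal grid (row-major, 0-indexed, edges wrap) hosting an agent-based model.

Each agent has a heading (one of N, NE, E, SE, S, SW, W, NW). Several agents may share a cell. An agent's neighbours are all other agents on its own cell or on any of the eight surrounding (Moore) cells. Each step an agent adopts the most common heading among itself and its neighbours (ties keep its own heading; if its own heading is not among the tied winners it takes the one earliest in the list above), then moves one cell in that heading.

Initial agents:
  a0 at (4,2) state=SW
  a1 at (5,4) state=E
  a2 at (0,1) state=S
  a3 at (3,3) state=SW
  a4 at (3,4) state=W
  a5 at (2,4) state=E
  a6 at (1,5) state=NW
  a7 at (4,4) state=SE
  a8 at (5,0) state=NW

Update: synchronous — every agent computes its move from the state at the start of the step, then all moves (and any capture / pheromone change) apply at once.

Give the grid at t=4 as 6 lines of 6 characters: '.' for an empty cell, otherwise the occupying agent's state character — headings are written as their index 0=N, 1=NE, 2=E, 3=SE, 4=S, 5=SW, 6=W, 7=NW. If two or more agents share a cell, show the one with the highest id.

......
..7..5
..7.5.
67....
.4....
......

t=1: a0@(5,1):SW a1@(5,5):E a2@(1,1):S a3@(4,2):SW a4@(3,3):W a5@(2,5):E a6@(0,4):NW a7@(5,5):SE a8@(4,5):NW
t=2: a0@(0,0):SW a1@(4,4):NW a2@(2,1):S a3@(5,1):SW a4@(3,2):W a5@(2,0):E a6@(5,3):NW a7@(4,4):NW a8@(3,4):NW
t=3: a0@(1,5):SW a1@(3,3):NW a2@(3,1):S a3@(0,0):SW a4@(3,1):W a5@(2,1):E a6@(4,2):NW a7@(3,3):NW a8@(2,3):NW
t=4: a0@(2,4):SW a1@(2,2):NW a2@(4,1):S a3@(1,5):SW a4@(3,0):W a5@(2,2):E a6@(3,1):NW a7@(2,2):NW a8@(1,2):NW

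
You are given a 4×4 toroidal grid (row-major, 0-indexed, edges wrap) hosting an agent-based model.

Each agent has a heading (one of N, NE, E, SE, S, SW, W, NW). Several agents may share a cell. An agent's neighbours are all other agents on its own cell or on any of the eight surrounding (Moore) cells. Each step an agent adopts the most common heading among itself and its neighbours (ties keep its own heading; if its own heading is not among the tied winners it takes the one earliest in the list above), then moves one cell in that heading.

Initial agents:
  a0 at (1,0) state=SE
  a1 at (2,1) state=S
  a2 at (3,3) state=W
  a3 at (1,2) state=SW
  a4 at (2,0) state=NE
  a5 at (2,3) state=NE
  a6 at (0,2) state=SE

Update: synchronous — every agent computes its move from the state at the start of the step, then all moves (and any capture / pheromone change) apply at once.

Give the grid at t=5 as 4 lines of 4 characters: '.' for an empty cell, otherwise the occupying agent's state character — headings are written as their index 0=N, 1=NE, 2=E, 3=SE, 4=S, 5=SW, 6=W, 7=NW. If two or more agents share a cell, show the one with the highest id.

t=1: a0@(0,1):NE a1@(3,1):S a2@(2,0):NE a3@(2,1):SW a4@(1,1):NE a5@(1,0):NE a6@(1,3):SE
t=2: a0@(3,2):NE a1@(2,2):NE a2@(1,1):NE a3@(1,2):NE a4@(0,2):NE a5@(0,1):NE a6@(0,0):NE
t=3: a0@(2,3):NE a1@(1,3):NE a2@(0,2):NE a3@(0,3):NE a4@(3,3):NE a5@(3,2):NE a6@(3,1):NE
t=4: a0@(1,0):NE a1@(0,0):NE a2@(3,3):NE a3@(3,0):NE a4@(2,0):NE a5@(2,3):NE a6@(2,2):NE
t=5: a0@(0,1):NE a1@(3,1):NE a2@(2,0):NE a3@(2,1):NE a4@(1,1):NE a5@(1,0):NE a6@(1,3):NE

.1..
11.1
11..
.1..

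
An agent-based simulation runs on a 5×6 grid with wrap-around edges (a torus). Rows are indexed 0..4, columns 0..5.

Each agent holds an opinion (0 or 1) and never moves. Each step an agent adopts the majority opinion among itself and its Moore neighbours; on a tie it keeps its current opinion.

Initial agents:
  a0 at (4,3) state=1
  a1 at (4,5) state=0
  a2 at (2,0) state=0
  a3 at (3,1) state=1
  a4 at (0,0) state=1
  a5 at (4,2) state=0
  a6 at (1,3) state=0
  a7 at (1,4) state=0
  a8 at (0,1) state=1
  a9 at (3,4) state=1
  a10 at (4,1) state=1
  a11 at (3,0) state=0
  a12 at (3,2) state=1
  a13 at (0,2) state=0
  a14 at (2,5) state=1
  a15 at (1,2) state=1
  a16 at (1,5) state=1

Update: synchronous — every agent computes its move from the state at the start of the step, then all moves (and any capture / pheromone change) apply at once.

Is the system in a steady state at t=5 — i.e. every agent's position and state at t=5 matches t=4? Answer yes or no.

t=1: a0@(4,3):1 a1@(4,5):0 a2@(2,0):1 a3@(3,1):1 a4@(0,0):1 a5@(4,2):1 a6@(1,3):0 a7@(1,4):0 a8@(0,1):1 a9@(3,4):1 a10@(4,1):1 a11@(3,0):0 a12@(3,2):1 a13@(0,2):1 a14@(2,5):1 a15@(1,2):1 a16@(1,5):1
t=2: a0@(4,3):1 a1@(4,5):0 a2@(2,0):1 a3@(3,1):1 a4@(0,0):1 a5@(4,2):1 a6@(1,3):0 a7@(1,4):0 a8@(0,1):1 a9@(3,4):1 a10@(4,1):1 a11@(3,0):1 a12@(3,2):1 a13@(0,2):1 a14@(2,5):1 a15@(1,2):1 a16@(1,5):1
t=3: a0@(4,3):1 a1@(4,5):1 a2@(2,0):1 a3@(3,1):1 a4@(0,0):1 a5@(4,2):1 a6@(1,3):0 a7@(1,4):0 a8@(0,1):1 a9@(3,4):1 a10@(4,1):1 a11@(3,0):1 a12@(3,2):1 a13@(0,2):1 a14@(2,5):1 a15@(1,2):1 a16@(1,5):1
t=4: (unchanged — steady state)

yes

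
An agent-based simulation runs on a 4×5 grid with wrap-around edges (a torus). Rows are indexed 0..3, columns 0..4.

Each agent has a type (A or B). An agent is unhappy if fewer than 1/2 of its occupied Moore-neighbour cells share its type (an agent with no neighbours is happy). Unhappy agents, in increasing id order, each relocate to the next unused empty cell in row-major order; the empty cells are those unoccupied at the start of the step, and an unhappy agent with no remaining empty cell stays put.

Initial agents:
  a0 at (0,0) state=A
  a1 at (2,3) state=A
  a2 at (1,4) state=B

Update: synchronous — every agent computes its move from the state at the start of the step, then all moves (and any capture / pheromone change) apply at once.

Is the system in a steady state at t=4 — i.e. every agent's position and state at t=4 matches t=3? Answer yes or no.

t=1: a0@(0,1):A a1@(0,2):A a2@(0,3):B
t=2: a0@(0,1):A a1@(0,2):A a2@(0,0):B
t=3: a0@(0,1):A a1@(0,2):A a2@(0,3):B
t=4: a0@(0,1):A a1@(0,2):A a2@(0,0):B

no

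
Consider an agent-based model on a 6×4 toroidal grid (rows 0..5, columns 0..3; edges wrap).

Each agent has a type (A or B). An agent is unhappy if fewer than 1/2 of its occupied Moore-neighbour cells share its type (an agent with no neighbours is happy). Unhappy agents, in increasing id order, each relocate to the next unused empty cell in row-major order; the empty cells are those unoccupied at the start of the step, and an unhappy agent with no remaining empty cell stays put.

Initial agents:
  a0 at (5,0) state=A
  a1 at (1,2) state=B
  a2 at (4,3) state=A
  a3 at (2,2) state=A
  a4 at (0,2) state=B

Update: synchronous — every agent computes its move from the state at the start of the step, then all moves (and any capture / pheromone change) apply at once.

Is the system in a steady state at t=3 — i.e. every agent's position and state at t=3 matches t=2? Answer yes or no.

t=1: a0@(5,0):A a1@(1,2):B a2@(4,3):A a3@(0,0):A a4@(0,2):B
t=2: (unchanged — steady state)

yes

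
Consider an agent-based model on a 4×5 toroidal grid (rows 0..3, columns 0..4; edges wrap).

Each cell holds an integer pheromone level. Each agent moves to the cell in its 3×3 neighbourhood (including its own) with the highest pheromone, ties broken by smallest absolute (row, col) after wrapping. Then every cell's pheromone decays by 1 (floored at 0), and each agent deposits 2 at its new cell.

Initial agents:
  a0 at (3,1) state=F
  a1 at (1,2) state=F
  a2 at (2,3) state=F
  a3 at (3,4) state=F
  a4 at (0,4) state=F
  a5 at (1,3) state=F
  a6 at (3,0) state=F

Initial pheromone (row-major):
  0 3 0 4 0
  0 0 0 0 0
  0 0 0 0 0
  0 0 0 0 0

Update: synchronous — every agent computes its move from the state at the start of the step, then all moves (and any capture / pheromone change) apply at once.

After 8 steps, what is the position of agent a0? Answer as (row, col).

(0, 1)

t=1: a0@(0,1) a1@(0,3) a2@(1,2) a3@(0,3) a4@(0,3) a5@(0,3) a6@(0,1) | pheromone: 0 6 0 11 0 / 0 0 2 0 0 / 0 0 0 0 0 / 0 0 0 0 0
t=2: a0@(0,1) a1@(0,3) a2@(0,3) a3@(0,3) a4@(0,3) a5@(0,3) a6@(0,1) | pheromone: 0 9 0 20 0 / 0 0 1 0 0 / 0 0 0 0 0 / 0 0 0 0 0
t=3: a0@(0,1) a1@(0,3) a2@(0,3) a3@(0,3) a4@(0,3) a5@(0,3) a6@(0,1) | pheromone: 0 12 0 29 0 / 0 0 0 0 0 / 0 0 0 0 0 / 0 0 0 0 0
t=4: a0@(0,1) a1@(0,3) a2@(0,3) a3@(0,3) a4@(0,3) a5@(0,3) a6@(0,1) | pheromone: 0 15 0 38 0 / 0 0 0 0 0 / 0 0 0 0 0 / 0 0 0 0 0
t=5: a0@(0,1) a1@(0,3) a2@(0,3) a3@(0,3) a4@(0,3) a5@(0,3) a6@(0,1) | pheromone: 0 18 0 47 0 / 0 0 0 0 0 / 0 0 0 0 0 / 0 0 0 0 0
t=6: a0@(0,1) a1@(0,3) a2@(0,3) a3@(0,3) a4@(0,3) a5@(0,3) a6@(0,1) | pheromone: 0 21 0 56 0 / 0 0 0 0 0 / 0 0 0 0 0 / 0 0 0 0 0
t=7: a0@(0,1) a1@(0,3) a2@(0,3) a3@(0,3) a4@(0,3) a5@(0,3) a6@(0,1) | pheromone: 0 24 0 65 0 / 0 0 0 0 0 / 0 0 0 0 0 / 0 0 0 0 0
t=8: a0@(0,1) a1@(0,3) a2@(0,3) a3@(0,3) a4@(0,3) a5@(0,3) a6@(0,1) | pheromone: 0 27 0 74 0 / 0 0 0 0 0 / 0 0 0 0 0 / 0 0 0 0 0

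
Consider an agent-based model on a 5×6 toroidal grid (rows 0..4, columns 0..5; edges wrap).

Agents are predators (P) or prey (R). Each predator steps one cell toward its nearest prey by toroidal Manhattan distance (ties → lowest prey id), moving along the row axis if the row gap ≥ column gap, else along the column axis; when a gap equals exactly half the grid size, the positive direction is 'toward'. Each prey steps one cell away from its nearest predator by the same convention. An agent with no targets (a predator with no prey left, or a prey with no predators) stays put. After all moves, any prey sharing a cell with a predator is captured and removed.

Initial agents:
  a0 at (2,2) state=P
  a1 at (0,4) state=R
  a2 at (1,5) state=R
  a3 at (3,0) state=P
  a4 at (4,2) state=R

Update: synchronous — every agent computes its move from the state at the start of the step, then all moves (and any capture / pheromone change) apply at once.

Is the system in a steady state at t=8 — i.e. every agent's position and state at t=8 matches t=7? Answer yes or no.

t=1: a0@(3,2):P a1@(4,4):R a2@(0,5):R a3@(2,0):P a4@(0,2):R
t=2: a0@(4,2):P a1@(4,5):R a2@(4,5):R a3@(1,0):P a4@(1,2):R
t=3: a0@(0,2):P a1@(4,4):R a2@(4,4):R a3@(1,1):P a4@(2,2):R
t=4: a0@(1,2):P a1@(4,5):R a2@(4,5):R a3@(2,1):P a4@(3,2):R
t=5: a0@(2,2):P a1@(0,5):R a2@(0,5):R a3@(3,1):P a4@(4,2):R
t=6: a0@(3,2):P a1@(1,5):R a2@(1,5):R a3@(4,1):P a4@(0,2):R
t=7: a0@(4,2):P a1@(2,5):R a2@(2,5):R a3@(0,1):P a4@(1,2):R
t=8: a0@(0,2):P a1@(3,5):R a2@(3,5):R a3@(1,1):P a4@(2,2):R

no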